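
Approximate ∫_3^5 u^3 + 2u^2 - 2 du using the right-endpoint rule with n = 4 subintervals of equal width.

Δu = (5 − 3)/4 = 0.5.
Right endpoints: 3.5, 4, 4.5, 5.
f(3.5) = 65.375, f(4) = 94, f(4.5) = 129.625, f(5) = 173.
Sum = Δu · [f(3.5) + f(4) + f(4.5) + f(5)].
Sum = 231.

231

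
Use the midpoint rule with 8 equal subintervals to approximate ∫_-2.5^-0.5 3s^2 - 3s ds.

Δs = (-0.5 − (-2.5))/8 = 0.25.
Midpoints: -2.375, -2.125, -1.875, -1.625, -1.375, -1.125, -0.875, -0.625.
f(-2.375) = 24.046875, f(-2.125) = 19.921875, f(-1.875) = 16.171875, f(-1.625) = 12.796875, f(-1.375) = 9.796875, f(-1.125) = 7.171875, f(-0.875) = 4.921875, f(-0.625) = 3.046875.
Sum = Δs · [f(-2.375) + f(-2.125) + f(-1.875) + ...].
Sum = 24.46875.

24.46875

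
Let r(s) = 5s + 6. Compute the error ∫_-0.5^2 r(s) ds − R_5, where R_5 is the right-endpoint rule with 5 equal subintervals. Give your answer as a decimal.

-3.125

Exact integral: ∫_-0.5^2 r(s) ds = 24.375.
R_5 = 27.5.
Error = 24.375 − 27.5 = -3.125.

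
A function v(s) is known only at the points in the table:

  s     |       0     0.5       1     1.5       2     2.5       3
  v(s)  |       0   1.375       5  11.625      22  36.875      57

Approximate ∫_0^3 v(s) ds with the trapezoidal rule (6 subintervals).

52.6875

Δs = 0.5.
T_6 = (0.5/2)·[0 + 2·1.375 + 2·5 + 2·11.625 + 2·22 + 2·36.875 + 57] = 52.6875.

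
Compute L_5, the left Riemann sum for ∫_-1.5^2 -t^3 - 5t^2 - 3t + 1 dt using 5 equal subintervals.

Δt = (2 − (-1.5))/5 = 0.7.
Left endpoints: -1.5, -0.8, -0.1, 0.6, 1.3.
f(-1.5) = -2.375, f(-0.8) = 0.712, f(-0.1) = 1.251, f(0.6) = -2.816, f(1.3) = -13.547.
Sum = Δt · [f(-1.5) + f(-0.8) + f(-0.1) + f(0.6) + f(1.3)].
Sum = -11.7425.

-11.7425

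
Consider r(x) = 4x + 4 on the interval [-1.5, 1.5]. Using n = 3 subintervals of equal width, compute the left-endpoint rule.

6

Δx = (1.5 − (-1.5))/3 = 1.
Left endpoints: -1.5, -0.5, 0.5.
r(-1.5) = -2, r(-0.5) = 2, r(0.5) = 6.
Sum = Δx · [r(-1.5) + r(-0.5) + r(0.5)].
Sum = 6.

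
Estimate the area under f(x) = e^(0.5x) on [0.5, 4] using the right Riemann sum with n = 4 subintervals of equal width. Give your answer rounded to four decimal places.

Δx = (4 − 0.5)/4 = 0.875.
Right endpoints: 1.375, 2.25, 3.125, 4.
f(1.375) ≈ 1.9887, f(2.25) ≈ 3.0802, f(3.125) ≈ 4.7707, f(4) ≈ 7.3891.
Sum = Δx · [f(1.375) + f(2.25) + f(3.125) + f(4)].
Sum ≈ 15.0752.

15.0752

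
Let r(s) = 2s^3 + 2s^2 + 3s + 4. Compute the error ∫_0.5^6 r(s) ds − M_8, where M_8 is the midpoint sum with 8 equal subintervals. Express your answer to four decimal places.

4.6576

Exact integral: ∫_0.5^6 r(s) ds ≈ 867.510417.
M_8 ≈ 862.852783.
Error ≈ 867.510417 − 862.852783 ≈ 4.6576.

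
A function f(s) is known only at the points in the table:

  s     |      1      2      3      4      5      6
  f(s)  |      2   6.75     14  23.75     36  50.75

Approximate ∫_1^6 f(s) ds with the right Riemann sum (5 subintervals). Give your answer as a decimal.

131.25

Δs = 1.
Sum = 1·[6.75 + 14 + 23.75 + 36 + 50.75] = 131.25.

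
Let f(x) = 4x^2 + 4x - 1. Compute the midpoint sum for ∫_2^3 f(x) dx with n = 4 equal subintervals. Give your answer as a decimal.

34.3125

Δx = (3 − 2)/4 = 0.25.
Midpoints: 2.125, 2.375, 2.625, 2.875.
f(2.125) = 25.5625, f(2.375) = 31.0625, f(2.625) = 37.0625, f(2.875) = 43.5625.
Sum = Δx · [f(2.125) + f(2.375) + f(2.625) + f(2.875)].
Sum = 34.3125.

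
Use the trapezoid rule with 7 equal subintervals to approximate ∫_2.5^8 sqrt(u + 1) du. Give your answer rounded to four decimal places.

13.6296

Δu = (8 − 2.5)/7 = 11/14.
f(2.5) ≈ 1.8708, f(23/7) ≈ 2.0702, f(57/14) ≈ 2.2520, f(34/7) ≈ 2.4202, f(79/14) ≈ 2.5774, f(45/7) ≈ 2.7255, f(101/14) ≈ 2.8661, f(8) ≈ 3.0000.
T_7 = (Δu/2)·[f(u_0) + 2f(u_1) + ... + 2f(u_{6}) + f(u_7)].
Sum ≈ 13.6296.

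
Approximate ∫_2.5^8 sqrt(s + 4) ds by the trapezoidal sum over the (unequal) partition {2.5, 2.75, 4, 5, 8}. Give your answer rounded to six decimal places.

16.645379

Subinterval widths: 0.25, 1.25, 1, 3.
f(2.5) ≈ 2.549510, f(2.75) ≈ 2.598076, f(4) ≈ 2.828427, f(5) ≈ 3.000000, f(8) ≈ 3.464102.
On each subinterval the trapezoid contributes (Δs_i/2)·[f(s_{i-1}) + f(s_i)].
Sum ≈ 16.645379.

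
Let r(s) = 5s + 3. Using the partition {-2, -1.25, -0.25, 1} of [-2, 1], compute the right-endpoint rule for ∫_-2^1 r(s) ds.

9.3125

Subinterval widths: 0.75, 1, 1.25.
Right endpoints: -1.25, -0.25, 1.
r(-1.25) = -3.25, r(-0.25) = 1.75, r(1) = 8.
Sum = Σ Δs_i · r(s_i).
Sum = 9.3125.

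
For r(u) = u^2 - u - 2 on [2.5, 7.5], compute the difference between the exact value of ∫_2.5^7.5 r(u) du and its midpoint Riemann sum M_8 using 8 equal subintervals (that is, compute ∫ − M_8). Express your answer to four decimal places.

Exact integral: ∫_2.5^7.5 r(u) du ≈ 100.416667.
M_8 = 100.25390625.
Error ≈ 100.416667 − 100.25390625 ≈ 0.1628.

0.1628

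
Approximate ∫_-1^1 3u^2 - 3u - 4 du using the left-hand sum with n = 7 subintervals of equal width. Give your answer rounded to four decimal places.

-5.0612

Δu = (1 − (-1))/7 = 2/7.
Left endpoints: -1, -5/7, -3/7, -1/7, 1/7, 3/7, 5/7.
f(-1) = 2, f(-5/7) = -16/49, f(-3/7) = -106/49, f(-1/7) = -172/49, f(1/7) = -214/49, f(3/7) = -232/49, f(5/7) = -226/49.
Sum = Δu · [f(-1) + f(-5/7) + f(-3/7) + ...].
Sum ≈ -5.0612.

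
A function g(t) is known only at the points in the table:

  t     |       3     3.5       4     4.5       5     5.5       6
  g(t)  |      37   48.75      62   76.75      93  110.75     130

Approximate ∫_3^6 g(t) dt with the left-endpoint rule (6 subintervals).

214.125

Δt = 0.5.
Sum = 0.5·[37 + 48.75 + 62 + 76.75 + 93 + 110.75] = 214.125.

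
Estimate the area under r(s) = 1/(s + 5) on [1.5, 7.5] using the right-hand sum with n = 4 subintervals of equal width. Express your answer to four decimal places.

Δs = (7.5 − 1.5)/4 = 1.5.
Right endpoints: 3, 4.5, 6, 7.5.
r(3) = 0.125, r(4.5) = 2/19, r(6) = 1/11, r(7.5) = 0.08.
Sum = Δs · [r(3) + r(4.5) + r(6) + r(7.5)].
Sum ≈ 0.6018.

0.6018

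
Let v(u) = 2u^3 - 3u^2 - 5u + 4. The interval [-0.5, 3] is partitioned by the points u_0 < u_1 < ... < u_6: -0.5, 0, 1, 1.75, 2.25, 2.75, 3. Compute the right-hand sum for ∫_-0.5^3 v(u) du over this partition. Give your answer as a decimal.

Subinterval widths: 0.5, 1, 0.75, 0.5, 0.5, 0.25.
Right endpoints: 0, 1, 1.75, 2.25, 2.75, 3.
v(0) = 4, v(1) = -2, v(1.75) = -3.21875, v(2.25) = 0.34375, v(2.75) = 9.15625, v(3) = 16.
Sum = Σ Δu_i · v(u_i).
Sum = 6.3359375.

6.3359375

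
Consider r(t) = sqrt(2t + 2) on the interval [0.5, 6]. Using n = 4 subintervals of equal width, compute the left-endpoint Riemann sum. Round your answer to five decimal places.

Δt = (6 − 0.5)/4 = 1.375.
Left endpoints: 0.5, 1.875, 3.25, 4.625.
r(0.5) ≈ 1.73205, r(1.875) ≈ 2.39792, r(3.25) ≈ 2.91548, r(4.625) ≈ 3.35410.
Sum = Δt · [r(0.5) + r(1.875) + r(3.25) + r(4.625)].
Sum ≈ 14.29937.

14.29937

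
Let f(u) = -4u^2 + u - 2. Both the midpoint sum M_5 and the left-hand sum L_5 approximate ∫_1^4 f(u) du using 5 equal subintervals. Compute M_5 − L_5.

M_5 = -82.14.
L_5 = -66.12.
M_5 − L_5 = -16.02.

-16.02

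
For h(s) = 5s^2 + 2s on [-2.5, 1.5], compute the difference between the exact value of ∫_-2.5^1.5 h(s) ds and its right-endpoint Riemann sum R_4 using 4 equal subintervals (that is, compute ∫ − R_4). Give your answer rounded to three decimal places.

Exact integral: ∫_-2.5^1.5 h(s) ds ≈ 27.66667.
R_4 = 25.
Error ≈ 27.66667 − 25 ≈ 2.667.

2.667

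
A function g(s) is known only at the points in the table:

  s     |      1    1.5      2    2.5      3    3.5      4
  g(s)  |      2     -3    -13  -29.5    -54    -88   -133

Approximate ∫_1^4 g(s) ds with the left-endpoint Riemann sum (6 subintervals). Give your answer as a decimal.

Δs = 0.5.
Sum = 0.5·[2 + (-3) + (-13) + (-29.5) + (-54) + (-88)] = -92.75.

-92.75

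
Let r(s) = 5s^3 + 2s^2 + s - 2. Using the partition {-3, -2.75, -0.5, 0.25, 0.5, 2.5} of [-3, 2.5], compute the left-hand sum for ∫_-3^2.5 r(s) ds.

Subinterval widths: 0.25, 2.25, 0.75, 0.25, 2.
Left endpoints: -3, -2.75, -0.5, 0.25, 0.5.
r(-3) = -122, r(-2.75) = -93.609375, r(-0.5) = -2.625, r(0.25) = -1.546875, r(0.5) = -0.375.
Sum = Σ Δs_i · r(s_i).
Sum = -244.2265625.

-244.2265625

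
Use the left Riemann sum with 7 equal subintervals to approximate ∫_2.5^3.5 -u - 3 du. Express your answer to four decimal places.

Δu = (3.5 − 2.5)/7 = 1/7.
Left endpoints: 2.5, 37/14, 39/14, 41/14, 43/14, 45/14, 47/14.
f(2.5) = -5.5, f(37/14) = -79/14, f(39/14) = -81/14, f(41/14) = -83/14, f(43/14) = -85/14, f(45/14) = -87/14, f(47/14) = -89/14.
Sum = Δu · [f(2.5) + f(37/14) + f(39/14) + ...].
Sum ≈ -5.9286.

-5.9286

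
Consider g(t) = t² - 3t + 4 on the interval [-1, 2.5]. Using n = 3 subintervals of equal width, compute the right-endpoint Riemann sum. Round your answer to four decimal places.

9.3981

Δt = (2.5 − (-1))/3 = 7/6.
Right endpoints: 1/6, 4/3, 2.5.
g(1/6) = 127/36, g(4/3) = 16/9, g(2.5) = 2.75.
Sum = Δt · [g(1/6) + g(4/3) + g(2.5)].
Sum ≈ 9.3981.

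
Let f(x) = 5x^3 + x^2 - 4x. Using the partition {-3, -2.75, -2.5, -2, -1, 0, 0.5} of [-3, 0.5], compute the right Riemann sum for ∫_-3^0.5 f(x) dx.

-51.38671875

Subinterval widths: 0.25, 0.25, 0.5, 1, 1, 0.5.
Right endpoints: -2.75, -2.5, -2, -1, 0, 0.5.
f(-2.75) = -85.421875, f(-2.5) = -61.875, f(-2) = -28, f(-1) = 0, f(0) = 0, f(0.5) = -1.125.
Sum = Σ Δx_i · f(x_i).
Sum = -51.38671875.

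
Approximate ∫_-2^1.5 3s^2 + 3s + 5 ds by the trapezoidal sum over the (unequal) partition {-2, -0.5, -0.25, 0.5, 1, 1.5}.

28.28125

Subinterval widths: 1.5, 0.25, 0.75, 0.5, 0.5.
f(-2) = 11, f(-0.5) = 4.25, f(-0.25) = 4.4375, f(0.5) = 7.25, f(1) = 11, f(1.5) = 16.25.
On each subinterval the trapezoid contributes (Δs_i/2)·[f(s_{i-1}) + f(s_i)].
Sum = 28.28125.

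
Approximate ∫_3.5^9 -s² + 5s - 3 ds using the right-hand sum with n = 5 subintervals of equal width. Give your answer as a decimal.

-97.13

Δs = (9 − 3.5)/5 = 1.1.
Right endpoints: 4.6, 5.7, 6.8, 7.9, 9.
f(4.6) = -1.16, f(5.7) = -6.99, f(6.8) = -15.24, f(7.9) = -25.91, f(9) = -39.
Sum = Δs · [f(4.6) + f(5.7) + f(6.8) + f(7.9) + f(9)].
Sum = -97.13.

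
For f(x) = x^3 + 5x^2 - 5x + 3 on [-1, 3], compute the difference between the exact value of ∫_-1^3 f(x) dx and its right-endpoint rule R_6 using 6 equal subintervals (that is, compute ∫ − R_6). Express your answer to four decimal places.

-18.3704

Exact integral: ∫_-1^3 f(x) dx ≈ 58.666667.
R_6 ≈ 77.037037.
Error ≈ 58.666667 − 77.037037 ≈ -18.3704.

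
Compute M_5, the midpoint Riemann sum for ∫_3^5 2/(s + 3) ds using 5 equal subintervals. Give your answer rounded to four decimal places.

0.5752

Δs = (5 − 3)/5 = 0.4.
Midpoints: 3.2, 3.6, 4, 4.4, 4.8.
f(3.2) = 10/31, f(3.6) = 10/33, f(4) = 2/7, f(4.4) = 10/37, f(4.8) = 10/39.
Sum = Δs · [f(3.2) + f(3.6) + f(4) + f(4.4) + f(4.8)].
Sum ≈ 0.5752.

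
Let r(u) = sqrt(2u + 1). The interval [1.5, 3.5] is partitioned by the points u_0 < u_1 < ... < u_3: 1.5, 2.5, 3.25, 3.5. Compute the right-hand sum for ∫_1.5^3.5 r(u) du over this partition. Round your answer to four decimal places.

5.2106

Subinterval widths: 1, 0.75, 0.25.
Right endpoints: 2.5, 3.25, 3.5.
r(2.5) ≈ 2.4495, r(3.25) ≈ 2.7386, r(3.5) ≈ 2.8284.
Sum = Σ Δu_i · r(u_i).
Sum ≈ 5.2106.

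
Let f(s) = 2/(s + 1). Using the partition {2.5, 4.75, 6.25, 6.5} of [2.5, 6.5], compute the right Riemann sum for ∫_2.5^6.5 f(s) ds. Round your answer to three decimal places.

1.263

Subinterval widths: 2.25, 1.5, 0.25.
Right endpoints: 4.75, 6.25, 6.5.
f(4.75) = 8/23, f(6.25) = 8/29, f(6.5) = 4/15.
Sum = Σ Δs_i · f(s_i).
Sum ≈ 1.263.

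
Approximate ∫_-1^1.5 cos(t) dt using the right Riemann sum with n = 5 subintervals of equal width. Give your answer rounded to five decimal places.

Δt = (1.5 − (-1))/5 = 0.5.
Right endpoints: -0.5, 0, 0.5, 1, 1.5.
f(-0.5) ≈ 0.87758, f(0) ≈ 1.00000, f(0.5) ≈ 0.87758, f(1) ≈ 0.54030, f(1.5) ≈ 0.07074.
Sum = Δt · [f(-0.5) + f(0) + f(0.5) + f(1) + f(1.5)].
Sum ≈ 1.68310.

1.68310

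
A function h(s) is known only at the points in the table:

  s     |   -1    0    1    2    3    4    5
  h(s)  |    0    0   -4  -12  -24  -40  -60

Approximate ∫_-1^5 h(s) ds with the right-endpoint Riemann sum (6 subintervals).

Δs = 1.
Sum = 1·[0 + (-4) + (-12) + (-24) + (-40) + (-60)] = -140.

-140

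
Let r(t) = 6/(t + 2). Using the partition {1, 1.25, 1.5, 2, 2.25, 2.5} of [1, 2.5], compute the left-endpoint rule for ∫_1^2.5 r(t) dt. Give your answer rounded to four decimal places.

2.5466

Subinterval widths: 0.25, 0.25, 0.5, 0.25, 0.25.
Left endpoints: 1, 1.25, 1.5, 2, 2.25.
r(1) = 2, r(1.25) = 24/13, r(1.5) = 12/7, r(2) = 1.5, r(2.25) = 24/17.
Sum = Σ Δt_i · r(t_i).
Sum ≈ 2.5466.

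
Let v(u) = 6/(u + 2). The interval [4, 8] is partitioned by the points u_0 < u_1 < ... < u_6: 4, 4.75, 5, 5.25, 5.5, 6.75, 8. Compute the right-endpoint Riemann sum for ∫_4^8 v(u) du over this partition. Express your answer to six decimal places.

Subinterval widths: 0.75, 0.25, 0.25, 0.25, 1.25, 1.25.
Right endpoints: 4.75, 5, 5.25, 5.5, 6.75, 8.
v(4.75) = 8/9, v(5) = 6/7, v(5.25) = 24/29, v(5.5) = 0.8, v(6.75) = 24/35, v(8) = 0.6.
Sum = Σ Δu_i · v(u_i).
Sum ≈ 2.894992.

2.894992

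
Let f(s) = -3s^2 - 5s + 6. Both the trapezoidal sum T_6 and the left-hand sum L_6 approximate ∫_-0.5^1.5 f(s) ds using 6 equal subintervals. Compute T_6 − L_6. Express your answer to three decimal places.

-2.667

T_6 ≈ 3.38889.
L_6 ≈ 6.05556.
T_6 − L_6 ≈ -2.667.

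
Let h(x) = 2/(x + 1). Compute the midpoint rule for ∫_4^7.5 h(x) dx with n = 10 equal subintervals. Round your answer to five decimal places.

1.06099

Δx = (7.5 − 4)/10 = 0.35.
Midpoints: 4.175, 4.525, 4.875, 5.225, 5.575, 5.925, 6.275, 6.625, 6.975, 7.325.
h(4.175) = 80/207, h(4.525) = 80/221, h(4.875) = 16/47, h(5.225) = 80/249, h(5.575) = 80/263, h(5.925) = 80/277, h(6.275) = 80/291, h(6.625) = 16/61, h(6.975) = 80/319, h(7.325) = 80/333.
Sum = Δx · [h(4.175) + h(4.525) + h(4.875) + ...].
Sum ≈ 1.06099.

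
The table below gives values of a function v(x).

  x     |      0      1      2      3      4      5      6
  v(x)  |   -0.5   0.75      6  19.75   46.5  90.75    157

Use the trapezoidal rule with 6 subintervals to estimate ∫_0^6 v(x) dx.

Δx = 1.
T_6 = (1/2)·[(-0.5) + 2·0.75 + 2·6 + 2·19.75 + 2·46.5 + 2·90.75 + 157] = 242.

242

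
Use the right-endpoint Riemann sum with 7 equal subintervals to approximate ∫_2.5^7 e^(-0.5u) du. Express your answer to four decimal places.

Δu = (7 − 2.5)/7 = 9/14.
Right endpoints: 22/7, 53/14, 31/7, 71/14, 40/7, 89/14, 7.
f(22/7) ≈ 0.2077, f(53/14) ≈ 0.1506, f(31/7) ≈ 0.1092, f(71/14) ≈ 0.0792, f(40/7) ≈ 0.0574, f(89/14) ≈ 0.0416, f(7) ≈ 0.0302.
Sum = Δu · [f(22/7) + f(53/14) + f(31/7) + ...].
Sum ≈ 0.4346.

0.4346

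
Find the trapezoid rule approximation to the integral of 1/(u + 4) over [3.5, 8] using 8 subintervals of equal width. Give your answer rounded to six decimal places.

0.470289

Δu = (8 − 3.5)/8 = 0.5625.
f(3.5) = 2/15, f(4.0625) = 16/129, f(4.625) = 8/69, f(5.1875) = 16/147, f(5.75) = 4/39, f(6.3125) = 16/165, f(6.875) = 8/87, f(7.4375) = 16/183, f(8) = 1/12.
T_8 = (Δu/2)·[f(u_0) + 2f(u_1) + ... + 2f(u_{7}) + f(u_8)].
Sum ≈ 0.470289.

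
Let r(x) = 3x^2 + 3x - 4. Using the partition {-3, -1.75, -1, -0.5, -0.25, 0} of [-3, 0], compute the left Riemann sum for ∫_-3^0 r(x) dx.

Subinterval widths: 1.25, 0.75, 0.5, 0.25, 0.25.
Left endpoints: -3, -1.75, -1, -0.5, -0.25.
r(-3) = 14, r(-1.75) = -0.0625, r(-1) = -4, r(-0.5) = -4.75, r(-0.25) = -4.5625.
Sum = Σ Δx_i · r(x_i).
Sum = 13.125.

13.125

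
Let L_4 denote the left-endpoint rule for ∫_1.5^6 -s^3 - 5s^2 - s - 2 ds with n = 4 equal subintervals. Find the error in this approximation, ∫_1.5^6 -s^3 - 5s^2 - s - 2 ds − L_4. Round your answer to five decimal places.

Exact integral: ∫_1.5^6 f(s) ds = -702.984375.
L_4 ≈ -501.3544922.
Error ≈ -702.984375 − (-501.3544922) ≈ -201.62988.

-201.62988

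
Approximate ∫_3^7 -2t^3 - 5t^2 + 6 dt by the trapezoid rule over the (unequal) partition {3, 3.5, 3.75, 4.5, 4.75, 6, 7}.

-1684.8828125

Subinterval widths: 0.5, 0.25, 0.75, 0.25, 1.25, 1.
f(3) = -93, f(3.5) = -141, f(3.75) = -169.78125, f(4.5) = -277.5, f(4.75) = -321.15625, f(6) = -606, f(7) = -925.
On each subinterval the trapezoid contributes (Δt_i/2)·[f(t_{i-1}) + f(t_i)].
Sum = -1684.8828125.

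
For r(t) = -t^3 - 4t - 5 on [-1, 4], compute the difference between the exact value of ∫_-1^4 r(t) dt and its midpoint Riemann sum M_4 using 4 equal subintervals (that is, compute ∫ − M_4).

-2.9296875

Exact integral: ∫_-1^4 r(t) dt = -118.75.
M_4 = -115.8203125.
Error = -118.75 − (-115.8203125) = -2.9296875.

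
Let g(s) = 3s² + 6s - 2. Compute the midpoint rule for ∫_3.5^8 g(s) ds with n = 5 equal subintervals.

614.46375

Δs = (8 − 3.5)/5 = 0.9.
Midpoints: 3.95, 4.85, 5.75, 6.65, 7.55.
g(3.95) = 68.5075, g(4.85) = 97.6675, g(5.75) = 131.6875, g(6.65) = 170.5675, g(7.55) = 214.3075.
Sum = Δs · [g(3.95) + g(4.85) + g(5.75) + g(6.65) + g(7.55)].
Sum = 614.46375.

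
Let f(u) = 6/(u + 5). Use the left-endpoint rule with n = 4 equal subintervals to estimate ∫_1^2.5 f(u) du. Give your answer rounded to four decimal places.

1.3771

Δu = (2.5 − 1)/4 = 0.375.
Left endpoints: 1, 1.375, 1.75, 2.125.
f(1) = 1, f(1.375) = 16/17, f(1.75) = 8/9, f(2.125) = 16/19.
Sum = Δu · [f(1) + f(1.375) + f(1.75) + f(2.125)].
Sum ≈ 1.3771.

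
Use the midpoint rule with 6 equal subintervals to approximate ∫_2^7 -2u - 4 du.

-65

Δu = (7 − 2)/6 = 5/6.
Midpoints: 29/12, 3.25, 49/12, 59/12, 5.75, 79/12.
f(29/12) = -53/6, f(3.25) = -10.5, f(49/12) = -73/6, f(59/12) = -83/6, f(5.75) = -15.5, f(79/12) = -103/6.
Sum = Δu · [f(29/12) + f(3.25) + f(49/12) + ...].
Sum = -65.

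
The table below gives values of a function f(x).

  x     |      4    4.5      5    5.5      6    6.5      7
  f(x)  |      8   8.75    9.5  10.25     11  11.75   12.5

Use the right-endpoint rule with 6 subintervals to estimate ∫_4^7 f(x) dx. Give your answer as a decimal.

Δx = 0.5.
Sum = 0.5·[8.75 + 9.5 + 10.25 + 11 + 11.75 + 12.5] = 31.875.

31.875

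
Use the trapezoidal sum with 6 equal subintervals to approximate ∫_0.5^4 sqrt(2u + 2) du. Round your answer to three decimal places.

8.801

Δu = (4 − 0.5)/6 = 7/12.
f(0.5) ≈ 1.732, f(13/12) ≈ 2.041, f(5/3) ≈ 2.309, f(2.25) ≈ 2.550, f(17/6) ≈ 2.769, f(41/12) ≈ 2.972, f(4) ≈ 3.162.
T_6 = (Δu/2)·[f(u_0) + 2f(u_1) + ... + 2f(u_{5}) + f(u_6)].
Sum ≈ 8.801.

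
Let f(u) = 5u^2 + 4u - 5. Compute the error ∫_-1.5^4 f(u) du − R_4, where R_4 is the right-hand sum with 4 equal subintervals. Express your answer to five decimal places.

-71.05599

Exact integral: ∫_-1.5^4 f(u) du ≈ 112.2916667.
R_4 = 183.34765625.
Error ≈ 112.2916667 − 183.34765625 ≈ -71.05599.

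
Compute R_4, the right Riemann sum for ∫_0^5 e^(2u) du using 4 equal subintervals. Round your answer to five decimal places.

29993.87983

Δu = (5 − 0)/4 = 1.25.
Right endpoints: 1.25, 2.5, 3.75, 5.
f(1.25) ≈ 12.18249, f(2.5) ≈ 148.41316, f(3.75) ≈ 1808.04241, f(5) ≈ 22026.46579.
Sum = Δu · [f(1.25) + f(2.5) + f(3.75) + f(5)].
Sum ≈ 29993.87983.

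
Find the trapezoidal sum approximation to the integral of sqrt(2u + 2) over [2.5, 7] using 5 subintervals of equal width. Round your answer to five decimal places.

Δu = (7 − 2.5)/5 = 0.9.
f(2.5) ≈ 2.64575, f(3.4) ≈ 2.96648, f(4.3) ≈ 3.25576, f(5.2) ≈ 3.52136, f(6.1) ≈ 3.76829, f(7) ≈ 4.00000.
T_5 = (Δu/2)·[f(u_0) + 2f(u_1) + ... + 2f(u_{4}) + f(u_5)].
Sum ≈ 15.15129.

15.15129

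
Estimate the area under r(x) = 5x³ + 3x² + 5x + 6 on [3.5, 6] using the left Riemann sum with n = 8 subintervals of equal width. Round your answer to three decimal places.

Δx = (6 − 3.5)/8 = 0.3125.
Left endpoints: 3.5, 3.8125, 4.125, 4.4375, 4.75, 5.0625, 5.375, 5.6875.
r(3.5) = 274.625, r(3.8125) = 1416169/4096, r(4.125) = 219453/512, r(4.4375) = 2146979/4096, r(4.75) = 633.296875, r(5.0625) = 3100389/4096, r(5.375) = 458743/512, r(5.6875) = 4306399/4096.
Sum = Δx · [r(3.5) + r(3.8125) + r(4.125) + ...].
Sum ≈ 1534.603.

1534.603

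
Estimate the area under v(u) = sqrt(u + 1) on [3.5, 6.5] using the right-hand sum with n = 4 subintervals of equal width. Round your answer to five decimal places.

7.55810

Δu = (6.5 − 3.5)/4 = 0.75.
Right endpoints: 4.25, 5, 5.75, 6.5.
v(4.25) ≈ 2.29129, v(5) ≈ 2.44949, v(5.75) ≈ 2.59808, v(6.5) ≈ 2.73861.
Sum = Δu · [v(4.25) + v(5) + v(5.75) + v(6.5)].
Sum ≈ 7.55810.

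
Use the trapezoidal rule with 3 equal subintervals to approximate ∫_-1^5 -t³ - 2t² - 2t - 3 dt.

-314

Δt = (5 − (-1))/3 = 2.
f(-1) = -2, f(1) = -8, f(3) = -54, f(5) = -188.
T_3 = (Δt/2)·[f(t_0) + 2f(t_1) + 2f(t_2) + f(t_3)].
Sum = -314.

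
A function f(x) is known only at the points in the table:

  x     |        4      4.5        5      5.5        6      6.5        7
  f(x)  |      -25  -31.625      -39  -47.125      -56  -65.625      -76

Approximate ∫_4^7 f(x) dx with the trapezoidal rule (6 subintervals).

-144.9375

Δx = 0.5.
T_6 = (0.5/2)·[(-25) + 2·(-31.625) + 2·(-39) + 2·(-47.125) + 2·(-56) + 2·(-65.625) + (-76)] = -144.9375.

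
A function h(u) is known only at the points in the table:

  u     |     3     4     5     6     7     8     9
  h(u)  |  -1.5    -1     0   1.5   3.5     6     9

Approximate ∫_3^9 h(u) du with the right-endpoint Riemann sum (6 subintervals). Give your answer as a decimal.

Δu = 1.
Sum = 1·[(-1) + 0 + 1.5 + 3.5 + 6 + 9] = 19.

19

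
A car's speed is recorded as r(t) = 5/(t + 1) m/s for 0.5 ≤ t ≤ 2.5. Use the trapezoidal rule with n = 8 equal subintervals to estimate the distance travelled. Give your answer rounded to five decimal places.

4.24591

Δt = (2.5 − 0.5)/8 = 0.25.
r(0.5) = 10/3, r(0.75) = 20/7, r(1) = 2.5, r(1.25) = 20/9, r(1.5) = 2, r(1.75) = 20/11, r(2) = 5/3, r(2.25) = 20/13, r(2.5) = 10/7.
T_8 = (Δt/2)·[r(t_0) + 2r(t_1) + ... + 2r(t_{7}) + r(t_8)].
Sum ≈ 4.24591.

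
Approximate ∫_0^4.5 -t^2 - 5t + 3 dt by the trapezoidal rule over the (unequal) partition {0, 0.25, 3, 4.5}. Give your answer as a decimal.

-71.53125

Subinterval widths: 0.25, 2.75, 1.5.
f(0) = 3, f(0.25) = 1.6875, f(3) = -21, f(4.5) = -39.75.
On each subinterval the trapezoid contributes (Δt_i/2)·[f(t_{i-1}) + f(t_i)].
Sum = -71.53125.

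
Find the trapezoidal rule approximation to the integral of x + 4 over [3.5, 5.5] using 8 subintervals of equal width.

Δx = (5.5 − 3.5)/8 = 0.25.
f(3.5) = 7.5, f(3.75) = 7.75, f(4) = 8, f(4.25) = 8.25, f(4.5) = 8.5, f(4.75) = 8.75, f(5) = 9, f(5.25) = 9.25, f(5.5) = 9.5.
T_8 = (Δx/2)·[f(x_0) + 2f(x_1) + ... + 2f(x_{7}) + f(x_8)].
Sum = 17.

17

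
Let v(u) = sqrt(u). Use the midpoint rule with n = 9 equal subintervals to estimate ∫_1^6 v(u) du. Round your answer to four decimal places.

Δu = (6 − 1)/9 = 5/9.
Midpoints: 23/18, 11/6, 43/18, 53/18, 3.5, 73/18, 83/18, 31/6, 103/18.
v(23/18) ≈ 1.1304, v(11/6) ≈ 1.3540, v(43/18) ≈ 1.5456, v(53/18) ≈ 1.7159, v(3.5) ≈ 1.8708, v(73/18) ≈ 2.0138, v(83/18) ≈ 2.1473, v(31/6) ≈ 2.2730, v(103/18) ≈ 2.3921.
Sum = Δu · [v(23/18) + v(11/6) + v(43/18) + ...].
Sum ≈ 9.1351.

9.1351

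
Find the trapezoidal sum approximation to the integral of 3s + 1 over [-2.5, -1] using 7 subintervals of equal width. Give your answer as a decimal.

Δs = (-1 − (-2.5))/7 = 3/14.
f(-2.5) = -6.5, f(-16/7) = -41/7, f(-29/14) = -73/14, f(-13/7) = -32/7, f(-23/14) = -55/14, f(-10/7) = -23/7, f(-17/14) = -37/14, f(-1) = -2.
T_7 = (Δs/2)·[f(s_0) + 2f(s_1) + ... + 2f(s_{6}) + f(s_7)].
Sum = -6.375.

-6.375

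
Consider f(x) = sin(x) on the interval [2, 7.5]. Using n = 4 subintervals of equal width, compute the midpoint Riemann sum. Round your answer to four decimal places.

-0.8264

Δx = (7.5 − 2)/4 = 1.375.
Midpoints: 2.6875, 4.0625, 5.4375, 6.8125.
f(2.6875) ≈ 0.4386, f(4.0625) ≈ -0.7962, f(5.4375) ≈ -0.7484, f(6.8125) ≈ 0.5049.
Sum = Δx · [f(2.6875) + f(4.0625) + f(5.4375) + f(6.8125)].
Sum ≈ -0.8264.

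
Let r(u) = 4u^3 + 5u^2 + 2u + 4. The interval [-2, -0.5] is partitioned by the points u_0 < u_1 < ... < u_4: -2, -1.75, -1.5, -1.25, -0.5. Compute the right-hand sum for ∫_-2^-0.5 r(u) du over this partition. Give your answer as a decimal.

Subinterval widths: 0.25, 0.25, 0.25, 0.75.
Right endpoints: -1.75, -1.5, -1.25, -0.5.
r(-1.75) = -5.625, r(-1.5) = -1.25, r(-1.25) = 1.5, r(-0.5) = 3.75.
Sum = Σ Δu_i · r(u_i).
Sum = 1.46875.

1.46875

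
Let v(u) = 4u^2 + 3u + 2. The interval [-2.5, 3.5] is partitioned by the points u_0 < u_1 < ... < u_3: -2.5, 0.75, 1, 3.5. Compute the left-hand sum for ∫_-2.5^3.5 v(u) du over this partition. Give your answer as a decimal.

Subinterval widths: 3.25, 0.25, 2.5.
Left endpoints: -2.5, 0.75, 1.
v(-2.5) = 19.5, v(0.75) = 6.5, v(1) = 9.
Sum = Σ Δu_i · v(u_i).
Sum = 87.5.

87.5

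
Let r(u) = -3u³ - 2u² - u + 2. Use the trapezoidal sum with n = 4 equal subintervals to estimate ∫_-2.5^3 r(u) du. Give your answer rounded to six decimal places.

Δu = (3 − (-2.5))/4 = 1.375.
r(-2.5) = 38.875, r(-1.125) = 2491/512, r(0.25) = 1.578125, r(1.625) = -9103/512, r(3) = -100.
T_4 = (Δu/2)·[r(u_0) + 2r(u_1) + 2r(u_2) + 2r(u_3) + r(u_4)].
Sum ≈ -57.610352.

-57.610352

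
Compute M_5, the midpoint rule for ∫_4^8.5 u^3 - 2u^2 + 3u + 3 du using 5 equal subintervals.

967.0528125

Δu = (8.5 − 4)/5 = 0.9.
Midpoints: 4.45, 5.35, 6.25, 7.15, 8.05.
f(4.45) = 64.866125, f(5.35) = 114.935375, f(6.25) = 187.765625, f(7.15) = 287.730875, f(8.05) = 419.205125.
Sum = Δu · [f(4.45) + f(5.35) + f(6.25) + f(7.15) + f(8.05)].
Sum = 967.0528125.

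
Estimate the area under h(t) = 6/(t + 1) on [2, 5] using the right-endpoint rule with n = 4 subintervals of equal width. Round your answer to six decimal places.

3.807143

Δt = (5 − 2)/4 = 0.75.
Right endpoints: 2.75, 3.5, 4.25, 5.
h(2.75) = 1.6, h(3.5) = 4/3, h(4.25) = 8/7, h(5) = 1.
Sum = Δt · [h(2.75) + h(3.5) + h(4.25) + h(5)].
Sum ≈ 3.807143.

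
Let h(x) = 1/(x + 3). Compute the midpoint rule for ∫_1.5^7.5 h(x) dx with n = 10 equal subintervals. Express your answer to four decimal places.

0.8467

Δx = (7.5 − 1.5)/10 = 0.6.
Midpoints: 1.8, 2.4, 3, 3.6, 4.2, 4.8, 5.4, 6, 6.6, 7.2.
h(1.8) = 5/24, h(2.4) = 5/27, h(3) = 1/6, h(3.6) = 5/33, h(4.2) = 5/36, h(4.8) = 5/39, h(5.4) = 5/42, h(6) = 1/9, h(6.6) = 5/48, h(7.2) = 5/51.
Sum = Δx · [h(1.8) + h(2.4) + h(3) + ...].
Sum ≈ 0.8467.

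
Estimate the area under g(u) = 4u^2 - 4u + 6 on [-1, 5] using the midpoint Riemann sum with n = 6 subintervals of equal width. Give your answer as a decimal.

154

Δu = (5 − (-1))/6 = 1.
Midpoints: -0.5, 0.5, 1.5, 2.5, 3.5, 4.5.
g(-0.5) = 9, g(0.5) = 5, g(1.5) = 9, g(2.5) = 21, g(3.5) = 41, g(4.5) = 69.
Sum = Δu · [g(-0.5) + g(0.5) + g(1.5) + ...].
Sum = 154.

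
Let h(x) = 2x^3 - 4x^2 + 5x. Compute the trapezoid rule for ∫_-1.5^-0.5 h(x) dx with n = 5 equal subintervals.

-11.9

Δx = (-0.5 − (-1.5))/5 = 0.2.
h(-1.5) = -23.25, h(-1.3) = -17.654, h(-1.1) = -13.002, h(-0.9) = -9.198, h(-0.7) = -6.146, h(-0.5) = -3.75.
T_5 = (Δx/2)·[h(x_0) + 2h(x_1) + ... + 2h(x_{4}) + h(x_5)].
Sum = -11.9.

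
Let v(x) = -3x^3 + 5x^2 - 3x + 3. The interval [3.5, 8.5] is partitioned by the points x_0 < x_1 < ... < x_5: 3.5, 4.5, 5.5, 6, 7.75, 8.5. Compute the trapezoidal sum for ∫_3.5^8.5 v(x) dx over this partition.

-2993.81640625

Subinterval widths: 1, 1, 0.5, 1.75, 0.75.
v(3.5) = -74.875, v(4.5) = -182.625, v(5.5) = -361.375, v(6) = -483, v(7.75) = -1116.390625, v(8.5) = -1503.625.
On each subinterval the trapezoid contributes (Δx_i/2)·[v(x_{i-1}) + v(x_i)].
Sum = -2993.81640625.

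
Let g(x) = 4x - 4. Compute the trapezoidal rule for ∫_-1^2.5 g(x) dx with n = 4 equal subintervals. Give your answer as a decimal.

Δx = (2.5 − (-1))/4 = 0.875.
g(-1) = -8, g(-0.125) = -4.5, g(0.75) = -1, g(1.625) = 2.5, g(2.5) = 6.
T_4 = (Δx/2)·[g(x_0) + 2g(x_1) + 2g(x_2) + 2g(x_3) + g(x_4)].
Sum = -3.5.

-3.5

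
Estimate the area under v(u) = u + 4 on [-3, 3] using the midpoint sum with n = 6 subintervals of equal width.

Δu = (3 − (-3))/6 = 1.
Midpoints: -2.5, -1.5, -0.5, 0.5, 1.5, 2.5.
v(-2.5) = 1.5, v(-1.5) = 2.5, v(-0.5) = 3.5, v(0.5) = 4.5, v(1.5) = 5.5, v(2.5) = 6.5.
Sum = Δu · [v(-2.5) + v(-1.5) + v(-0.5) + ...].
Sum = 24.

24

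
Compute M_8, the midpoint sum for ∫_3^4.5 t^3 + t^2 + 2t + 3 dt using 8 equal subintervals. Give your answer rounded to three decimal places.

Δt = (4.5 − 3)/8 = 0.1875.
Midpoints: 3.09375, 3.28125, 3.46875, 3.65625, 3.84375, 4.03125, 4.21875, 4.40625.
f(3.09375) = 1584987/32768, f(3.28125) = 1823769/32768, f(3.46875) = 2087535/32768, f(3.65625) = 2377581/32768, f(3.84375) = 2695203/32768, f(4.03125) = 3041697/32768, f(4.21875) = 3418359/32768, f(4.40625) = 3826485/32768.
Sum = Δt · [f(3.09375) + f(3.28125) + f(3.46875) + ...].
Sum ≈ 119.337.

119.337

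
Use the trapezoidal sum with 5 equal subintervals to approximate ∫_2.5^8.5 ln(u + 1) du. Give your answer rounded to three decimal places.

Δu = (8.5 − 2.5)/5 = 1.2.
f(2.5) ≈ 1.253, f(3.7) ≈ 1.548, f(4.9) ≈ 1.775, f(6.1) ≈ 1.960, f(7.3) ≈ 2.116, f(8.5) ≈ 2.251.
T_5 = (Δu/2)·[f(u_0) + 2f(u_1) + ... + 2f(u_{4}) + f(u_5)].
Sum ≈ 10.981.

10.981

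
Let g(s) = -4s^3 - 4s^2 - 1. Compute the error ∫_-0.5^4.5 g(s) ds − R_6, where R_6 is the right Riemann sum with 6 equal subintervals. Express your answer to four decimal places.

Exact integral: ∫_-0.5^4.5 g(s) ds ≈ -536.666667.
R_6 ≈ -738.287037.
Error ≈ -536.666667 − (-738.287037) ≈ 201.6204.

201.6204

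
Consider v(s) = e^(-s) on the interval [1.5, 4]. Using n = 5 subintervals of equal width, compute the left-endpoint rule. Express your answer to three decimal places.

0.260

Δs = (4 − 1.5)/5 = 0.5.
Left endpoints: 1.5, 2, 2.5, 3, 3.5.
v(1.5) ≈ 0.223, v(2) ≈ 0.135, v(2.5) ≈ 0.082, v(3) ≈ 0.050, v(3.5) ≈ 0.030.
Sum = Δs · [v(1.5) + v(2) + v(2.5) + v(3) + v(3.5)].
Sum ≈ 0.260.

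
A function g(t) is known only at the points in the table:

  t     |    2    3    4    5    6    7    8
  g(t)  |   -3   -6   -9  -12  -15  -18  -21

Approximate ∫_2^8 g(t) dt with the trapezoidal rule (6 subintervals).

Δt = 1.
T_6 = (1/2)·[(-3) + 2·(-6) + 2·(-9) + 2·(-12) + 2·(-15) + 2·(-18) + (-21)] = -72.

-72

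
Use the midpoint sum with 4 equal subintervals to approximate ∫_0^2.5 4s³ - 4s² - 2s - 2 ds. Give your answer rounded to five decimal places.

Δs = (2.5 − 0)/4 = 0.625.
Midpoints: 0.3125, 0.9375, 1.5625, 2.1875.
f(0.3125) = -2963/1024, f(0.9375) = -4193/1024, f(1.5625) = 377/1024, f(2.1875) = 16747/1024.
Sum = Δs · [f(0.3125) + f(0.9375) + f(1.5625) + f(2.1875)].
Sum ≈ 6.08398.

6.08398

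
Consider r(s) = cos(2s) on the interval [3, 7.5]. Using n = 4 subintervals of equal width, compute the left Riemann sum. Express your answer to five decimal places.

1.21733

Δs = (7.5 − 3)/4 = 1.125.
Left endpoints: 3, 4.125, 5.25, 6.375.
r(3) ≈ 0.96017, r(4.125) ≈ -0.38575, r(5.25) ≈ -0.47554, r(6.375) ≈ 0.98319.
Sum = Δs · [r(3) + r(4.125) + r(5.25) + r(6.375)].
Sum ≈ 1.21733.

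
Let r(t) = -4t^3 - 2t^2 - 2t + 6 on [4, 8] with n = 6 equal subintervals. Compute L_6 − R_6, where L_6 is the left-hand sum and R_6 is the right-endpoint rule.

L_6 ≈ -3552.5925926.
R_6 ≈ -4816.5925926.
L_6 − R_6 = 1264.

1264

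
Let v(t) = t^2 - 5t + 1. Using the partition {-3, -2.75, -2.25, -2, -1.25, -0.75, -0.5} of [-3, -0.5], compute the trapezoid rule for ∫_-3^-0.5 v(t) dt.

Subinterval widths: 0.25, 0.5, 0.25, 0.75, 0.5, 0.25.
v(-3) = 25, v(-2.75) = 22.3125, v(-2.25) = 17.3125, v(-2) = 15, v(-1.25) = 8.8125, v(-0.75) = 5.3125, v(-0.5) = 3.75.
On each subinterval the trapezoid contributes (Δt_i/2)·[v(t_{i-1}) + v(t_i)].
Sum = 33.453125.

33.453125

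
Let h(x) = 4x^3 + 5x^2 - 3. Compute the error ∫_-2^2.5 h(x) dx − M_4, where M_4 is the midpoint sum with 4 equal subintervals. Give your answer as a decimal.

Exact integral: ∫_-2^2.5 h(x) dx = 48.9375.
M_4 = 45.140625.
Error = 48.9375 − 45.140625 = 3.796875.

3.796875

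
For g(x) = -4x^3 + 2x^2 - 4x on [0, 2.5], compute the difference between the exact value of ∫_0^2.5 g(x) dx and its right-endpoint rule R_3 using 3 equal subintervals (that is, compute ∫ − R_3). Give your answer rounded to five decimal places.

28.76157

Exact integral: ∫_0^2.5 g(x) dx ≈ -41.1458333.
R_3 ≈ -69.9074074.
Error ≈ -41.1458333 − (-69.9074074) ≈ 28.76157.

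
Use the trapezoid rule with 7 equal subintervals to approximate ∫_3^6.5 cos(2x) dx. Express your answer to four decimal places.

0.3201

Δx = (6.5 − 3)/7 = 0.5.
f(3) ≈ 0.9602, f(3.5) ≈ 0.7539, f(4) ≈ -0.1455, f(4.5) ≈ -0.9111, f(5) ≈ -0.8391, f(5.5) ≈ 0.0044, f(6) ≈ 0.8439, f(6.5) ≈ 0.9074.
T_7 = (Δx/2)·[f(x_0) + 2f(x_1) + ... + 2f(x_{6}) + f(x_7)].
Sum ≈ 0.3201.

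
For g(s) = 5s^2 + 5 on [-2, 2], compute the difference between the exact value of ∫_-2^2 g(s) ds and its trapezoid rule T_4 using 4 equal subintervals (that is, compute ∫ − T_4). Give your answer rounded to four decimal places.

-3.3333

Exact integral: ∫_-2^2 g(s) ds ≈ 46.666667.
T_4 = 50.
Error ≈ 46.666667 − 50 ≈ -3.3333.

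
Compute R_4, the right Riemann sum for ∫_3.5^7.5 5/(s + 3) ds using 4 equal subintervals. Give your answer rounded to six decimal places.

Δs = (7.5 − 3.5)/4 = 1.
Right endpoints: 4.5, 5.5, 6.5, 7.5.
f(4.5) = 2/3, f(5.5) = 10/17, f(6.5) = 10/19, f(7.5) = 10/21.
Sum = Δs · [f(4.5) + f(5.5) + f(6.5) + f(7.5)].
Sum ≈ 2.257408.

2.257408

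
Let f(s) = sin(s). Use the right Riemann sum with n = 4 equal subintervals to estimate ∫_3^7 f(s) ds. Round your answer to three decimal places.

-1.338

Δs = (7 − 3)/4 = 1.
Right endpoints: 4, 5, 6, 7.
f(4) ≈ -0.757, f(5) ≈ -0.959, f(6) ≈ -0.279, f(7) ≈ 0.657.
Sum = Δs · [f(4) + f(5) + f(6) + f(7)].
Sum ≈ -1.338.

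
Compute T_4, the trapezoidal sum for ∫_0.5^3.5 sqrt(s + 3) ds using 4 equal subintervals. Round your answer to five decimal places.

6.67928

Δs = (3.5 − 0.5)/4 = 0.75.
f(0.5) ≈ 1.87083, f(1.25) ≈ 2.06155, f(2) ≈ 2.23607, f(2.75) ≈ 2.39792, f(3.5) ≈ 2.54951.
T_4 = (Δs/2)·[f(s_0) + 2f(s_1) + 2f(s_2) + 2f(s_3) + f(s_4)].
Sum ≈ 6.67928.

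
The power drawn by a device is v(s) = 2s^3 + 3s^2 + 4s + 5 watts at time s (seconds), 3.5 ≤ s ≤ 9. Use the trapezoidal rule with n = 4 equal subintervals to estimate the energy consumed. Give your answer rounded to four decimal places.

4126.7832

Δs = (9 − 3.5)/4 = 1.375.
v(3.5) = 141.5, v(4.875) = 327.51171875, v(6.25) = 635.46875, v(7.625) = 1096.56640625, v(9) = 1742.
T_4 = (Δs/2)·[v(s_0) + 2v(s_1) + 2v(s_2) + 2v(s_3) + v(s_4)].
Sum ≈ 4126.7832.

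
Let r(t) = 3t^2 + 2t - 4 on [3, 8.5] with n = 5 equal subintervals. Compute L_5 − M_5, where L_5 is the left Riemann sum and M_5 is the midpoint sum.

L_5 = 521.29.
M_5 = 626.71125.
L_5 − M_5 = -105.42125.

-105.42125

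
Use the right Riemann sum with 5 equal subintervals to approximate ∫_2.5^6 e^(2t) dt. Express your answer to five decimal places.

151080.44345

Δt = (6 − 2.5)/5 = 0.7.
Right endpoints: 3.2, 3.9, 4.6, 5.3, 6.
f(3.2) ≈ 601.84504, f(3.9) ≈ 2440.60198, f(4.6) ≈ 9897.12906, f(5.3) ≈ 40134.83743, f(6) ≈ 162754.79142.
Sum = Δt · [f(3.2) + f(3.9) + f(4.6) + f(5.3) + f(6)].
Sum ≈ 151080.44345.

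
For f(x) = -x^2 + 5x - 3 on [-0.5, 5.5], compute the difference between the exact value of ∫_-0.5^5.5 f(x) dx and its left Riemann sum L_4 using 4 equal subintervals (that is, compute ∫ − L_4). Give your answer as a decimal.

2.25

Exact integral: ∫_-0.5^5.5 f(x) dx = 1.5.
L_4 = -0.75.
Error = 1.5 − (-0.75) = 2.25.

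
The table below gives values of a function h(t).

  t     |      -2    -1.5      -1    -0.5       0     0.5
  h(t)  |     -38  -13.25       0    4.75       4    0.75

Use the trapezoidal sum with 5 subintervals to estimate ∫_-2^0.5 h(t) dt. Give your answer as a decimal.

Δt = 0.5.
T_5 = (0.5/2)·[(-38) + 2·(-13.25) + 2·0 + 2·4.75 + 2·4 + 0.75] = -11.5625.

-11.5625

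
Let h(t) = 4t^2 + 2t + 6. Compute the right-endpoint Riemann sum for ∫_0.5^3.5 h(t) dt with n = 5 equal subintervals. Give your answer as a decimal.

Δt = (3.5 − 0.5)/5 = 0.6.
Right endpoints: 1.1, 1.7, 2.3, 2.9, 3.5.
h(1.1) = 13.04, h(1.7) = 20.96, h(2.3) = 31.76, h(2.9) = 45.44, h(3.5) = 62.
Sum = Δt · [h(1.1) + h(1.7) + h(2.3) + h(2.9) + h(3.5)].
Sum = 103.92.

103.92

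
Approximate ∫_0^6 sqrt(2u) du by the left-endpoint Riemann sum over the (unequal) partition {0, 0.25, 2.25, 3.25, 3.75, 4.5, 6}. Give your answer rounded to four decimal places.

Subinterval widths: 0.25, 2, 1, 0.5, 0.75, 1.5.
Left endpoints: 0, 0.25, 2.25, 3.25, 3.75, 4.5.
f(0) ≈ 0.0000, f(0.25) ≈ 0.7071, f(2.25) ≈ 2.1213, f(3.25) ≈ 2.5495, f(3.75) ≈ 2.7386, f(4.5) ≈ 3.0000.
Sum = Σ Δu_i · f(u_i).
Sum ≈ 11.3642.

11.3642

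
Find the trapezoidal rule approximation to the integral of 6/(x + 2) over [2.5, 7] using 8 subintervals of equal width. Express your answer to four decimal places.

Δx = (7 − 2.5)/8 = 0.5625.
f(2.5) = 4/3, f(3.0625) = 32/27, f(3.625) = 16/15, f(4.1875) = 32/33, f(4.75) = 8/9, f(5.3125) = 32/39, f(5.875) = 16/21, f(6.4375) = 32/45, f(7) = 2/3.
T_8 = (Δx/2)·[f(x_0) + 2f(x_1) + ... + 2f(x_{7}) + f(x_8)].
Sum ≈ 4.1647.

4.1647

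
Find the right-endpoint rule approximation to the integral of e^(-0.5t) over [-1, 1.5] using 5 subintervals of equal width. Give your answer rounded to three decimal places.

2.071

Δt = (1.5 − (-1))/5 = 0.5.
Right endpoints: -0.5, 0, 0.5, 1, 1.5.
f(-0.5) ≈ 1.284, f(0) ≈ 1.000, f(0.5) ≈ 0.779, f(1) ≈ 0.607, f(1.5) ≈ 0.472.
Sum = Δt · [f(-0.5) + f(0) + f(0.5) + f(1) + f(1.5)].
Sum ≈ 2.071.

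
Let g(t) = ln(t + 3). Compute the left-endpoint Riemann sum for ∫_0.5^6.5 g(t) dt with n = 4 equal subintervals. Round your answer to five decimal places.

Δt = (6.5 − 0.5)/4 = 1.5.
Left endpoints: 0.5, 2, 3.5, 5.
g(0.5) ≈ 1.25276, g(2) ≈ 1.60944, g(3.5) ≈ 1.87180, g(5) ≈ 2.07944.
Sum = Δt · [g(0.5) + g(2) + g(3.5) + g(5)].
Sum ≈ 10.22017.

10.22017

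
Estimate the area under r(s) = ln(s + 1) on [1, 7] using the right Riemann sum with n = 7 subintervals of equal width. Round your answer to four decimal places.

Δs = (7 − 1)/7 = 6/7.
Right endpoints: 13/7, 19/7, 25/7, 31/7, 37/7, 43/7, 7.
r(13/7) ≈ 1.0498, r(19/7) ≈ 1.3122, r(25/7) ≈ 1.5198, r(31/7) ≈ 1.6917, r(37/7) ≈ 1.8383, r(43/7) ≈ 1.9661, r(7) ≈ 2.0794.
Sum = Δs · [r(13/7) + r(19/7) + r(25/7) + ...].
Sum ≈ 9.8206.

9.8206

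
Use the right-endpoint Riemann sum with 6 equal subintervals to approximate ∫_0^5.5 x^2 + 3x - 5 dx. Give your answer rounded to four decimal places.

95.5307

Δx = (5.5 − 0)/6 = 11/12.
Right endpoints: 11/12, 11/6, 2.75, 11/3, 55/12, 5.5.
f(11/12) = -203/144, f(11/6) = 139/36, f(2.75) = 10.8125, f(11/3) = 175/9, f(55/12) = 4285/144, f(5.5) = 41.75.
Sum = Δx · [f(11/12) + f(11/6) + f(2.75) + ...].
Sum ≈ 95.5307.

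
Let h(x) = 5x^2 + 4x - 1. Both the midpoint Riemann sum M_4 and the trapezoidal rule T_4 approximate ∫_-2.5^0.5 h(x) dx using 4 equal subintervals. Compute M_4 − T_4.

-2.109375

M_4 = 10.546875.
T_4 = 12.65625.
M_4 − T_4 = -2.109375.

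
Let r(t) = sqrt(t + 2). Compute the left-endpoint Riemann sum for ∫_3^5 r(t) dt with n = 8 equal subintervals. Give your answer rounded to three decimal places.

Δt = (5 − 3)/8 = 0.25.
Left endpoints: 3, 3.25, 3.5, 3.75, 4, 4.25, 4.5, 4.75.
r(3) ≈ 2.236, r(3.25) ≈ 2.291, r(3.5) ≈ 2.345, r(3.75) ≈ 2.398, r(4) ≈ 2.449, r(4.25) ≈ 2.500, r(4.5) ≈ 2.550, r(4.75) ≈ 2.598.
Sum = Δt · [r(3) + r(3.25) + r(3.5) + ...].
Sum ≈ 4.842.

4.842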